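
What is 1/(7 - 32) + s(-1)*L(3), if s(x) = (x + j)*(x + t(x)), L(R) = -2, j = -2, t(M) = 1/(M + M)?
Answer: -226/25 ≈ -9.0400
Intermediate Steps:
t(M) = 1/(2*M)
s(x) = (-2 + x)*(x + 1/(2*x)) (s(x) = (x - 2)*(x + 1/(2*x)) = (-2 + x)*(x + 1/(2*x)))
1/(7 - 32) + s(-1)*L(3) = 1/(7 - 32) + (½ + (-1)² - 1/(-1) - 2*(-1))*(-2) = 1/(-25) + (½ + 1 - 1*(-1) + 2)*(-2) = -1/25 + (½ + 1 + 1 + 2)*(-2) = -1/25 + (9/2)*(-2) = -1/25 - 9 = -226/25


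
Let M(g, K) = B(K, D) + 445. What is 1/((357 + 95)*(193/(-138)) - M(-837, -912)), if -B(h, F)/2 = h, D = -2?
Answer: -69/200179 ≈ -0.00034469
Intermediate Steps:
B(h, F) = -2*h
M(g, K) = 445 - 2*K (M(g, K) = -2*K + 445 = 445 - 2*K)
1/((357 + 95)*(193/(-138)) - M(-837, -912)) = 1/((357 + 95)*(193/(-138)) - (445 - 2*(-912))) = 1/(452*(193*(-1/138)) - (445 + 1824)) = 1/(452*(-193/138) - 1*2269) = 1/(-43618/69 - 2269) = 1/(-200179/69) = -69/200179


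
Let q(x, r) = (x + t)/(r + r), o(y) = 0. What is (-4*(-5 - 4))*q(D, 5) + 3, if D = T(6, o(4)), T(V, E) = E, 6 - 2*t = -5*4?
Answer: 249/5 ≈ 49.800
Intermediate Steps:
t = 13 (t = 3 - (-5)*4/2 = 3 - ½*(-20) = 3 + 10 = 13)
D = 0
q(x, r) = (13 + x)/(2*r) (q(x, r) = (x + 13)/(r + r) = (13 + x)/((2*r)) = (13 + x)*(1/(2*r)) = (13 + x)/(2*r))
(-4*(-5 - 4))*q(D, 5) + 3 = (-4*(-5 - 4))*((½)*(13 + 0)/5) + 3 = (-4*(-9))*((½)*(⅕)*13) + 3 = 36*(13/10) + 3 = 234/5 + 3 = 249/5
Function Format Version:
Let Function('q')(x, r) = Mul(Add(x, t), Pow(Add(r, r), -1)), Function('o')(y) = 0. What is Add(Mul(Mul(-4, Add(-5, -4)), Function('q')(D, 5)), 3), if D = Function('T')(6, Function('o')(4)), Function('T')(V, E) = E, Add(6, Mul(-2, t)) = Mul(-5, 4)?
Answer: Rational(249, 5) ≈ 49.800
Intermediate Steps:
t = 13 (t = Add(3, Mul(Rational(-1, 2), Mul(-5, 4))) = Add(3, Mul(Rational(-1, 2), -20)) = Add(3, 10) = 13)
D = 0
Function('q')(x, r) = Mul(Rational(1, 2), Pow(r, -1), Add(13, x)) (Function('q')(x, r) = Mul(Add(x, 13), Pow(Add(r, r), -1)) = Mul(Add(13, x), Pow(Mul(2, r), -1)) = Mul(Add(13, x), Mul(Rational(1, 2), Pow(r, -1))) = Mul(Rational(1, 2), Pow(r, -1), Add(13, x)))
Add(Mul(Mul(-4, Add(-5, -4)), Function('q')(D, 5)), 3) = Add(Mul(Mul(-4, Add(-5, -4)), Mul(Rational(1, 2), Pow(5, -1), Add(13, 0))), 3) = Add(Mul(Mul(-4, -9), Mul(Rational(1, 2), Rational(1, 5), 13)), 3) = Add(Mul(36, Rational(13, 10)), 3) = Add(Rational(234, 5), 3) = Rational(249, 5)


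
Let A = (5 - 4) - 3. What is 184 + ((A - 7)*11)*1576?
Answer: -155840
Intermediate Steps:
A = -2 (A = 1 - 3 = -2)
184 + ((A - 7)*11)*1576 = 184 + ((-2 - 7)*11)*1576 = 184 - 9*11*1576 = 184 - 99*1576 = 184 - 156024 = -155840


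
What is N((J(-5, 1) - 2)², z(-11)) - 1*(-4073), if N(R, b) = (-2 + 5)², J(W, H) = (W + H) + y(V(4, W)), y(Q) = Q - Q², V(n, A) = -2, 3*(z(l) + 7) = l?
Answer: 4082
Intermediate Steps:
z(l) = -7 + l/3
J(W, H) = -6 + H + W (J(W, H) = (W + H) - 2*(1 - 1*(-2)) = (H + W) - 2*(1 + 2) = (H + W) - 2*3 = (H + W) - 6 = -6 + H + W)
N(R, b) = 9 (N(R, b) = 3² = 9)
N((J(-5, 1) - 2)², z(-11)) - 1*(-4073) = 9 - 1*(-4073) = 9 + 4073 = 4082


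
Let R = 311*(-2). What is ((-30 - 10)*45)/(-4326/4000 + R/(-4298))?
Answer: 7736400000/4026287 ≈ 1921.5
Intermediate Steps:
R = -622
((-30 - 10)*45)/(-4326/4000 + R/(-4298)) = ((-30 - 10)*45)/(-4326/4000 - 622/(-4298)) = (-40*45)/(-4326*1/4000 - 622*(-1/4298)) = -1800/(-2163/2000 + 311/2149) = -1800/(-4026287/4298000) = -1800*(-4298000/4026287) = 7736400000/4026287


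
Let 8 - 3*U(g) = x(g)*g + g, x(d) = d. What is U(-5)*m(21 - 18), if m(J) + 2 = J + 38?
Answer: -156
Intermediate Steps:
m(J) = 36 + J (m(J) = -2 + (J + 38) = -2 + (38 + J) = 36 + J)
U(g) = 8/3 - g/3 - g²/3 (U(g) = 8/3 - (g*g + g)/3 = 8/3 - (g² + g)/3 = 8/3 - (g + g²)/3 = 8/3 + (-g/3 - g²/3) = 8/3 - g/3 - g²/3)
U(-5)*m(21 - 18) = (8/3 - ⅓*(-5) - ⅓*(-5)²)*(36 + (21 - 18)) = (8/3 + 5/3 - ⅓*25)*(36 + 3) = (8/3 + 5/3 - 25/3)*39 = -4*39 = -156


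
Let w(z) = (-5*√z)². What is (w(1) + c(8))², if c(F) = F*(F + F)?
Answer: 23409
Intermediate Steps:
c(F) = 2*F² (c(F) = F*(2*F) = 2*F²)
w(z) = 25*z
(w(1) + c(8))² = (25*1 + 2*8²)² = (25 + 2*64)² = (25 + 128)² = 153² = 23409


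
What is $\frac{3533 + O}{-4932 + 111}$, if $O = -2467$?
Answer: $- \frac{1066}{4821} \approx -0.22112$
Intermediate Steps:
$\frac{3533 + O}{-4932 + 111} = \frac{3533 - 2467}{-4932 + 111} = \frac{1066}{-4821} = 1066 \left(- \frac{1}{4821}\right) = - \frac{1066}{4821}$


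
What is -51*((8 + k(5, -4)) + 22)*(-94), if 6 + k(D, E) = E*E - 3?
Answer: 177378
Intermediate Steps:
k(D, E) = -9 + E² (k(D, E) = -6 + (E*E - 3) = -6 + (E² - 3) = -6 + (-3 + E²) = -9 + E²)
-51*((8 + k(5, -4)) + 22)*(-94) = -51*((8 + (-9 + (-4)²)) + 22)*(-94) = -51*((8 + (-9 + 16)) + 22)*(-94) = -51*((8 + 7) + 22)*(-94) = -51*(15 + 22)*(-94) = -51*37*(-94) = -1887*(-94) = 177378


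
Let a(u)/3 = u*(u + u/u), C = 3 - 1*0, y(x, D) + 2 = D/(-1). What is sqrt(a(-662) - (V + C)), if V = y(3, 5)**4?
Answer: sqrt(1310342) ≈ 1144.7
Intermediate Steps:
y(x, D) = -2 - D (y(x, D) = -2 + D/(-1) = -2 + D*(-1) = -2 - D)
C = 3 (C = 3 + 0 = 3)
a(u) = 3*u*(1 + u) (a(u) = 3*(u*(u + u/u)) = 3*(u*(u + 1)) = 3*(u*(1 + u)) = 3*u*(1 + u))
V = 2401 (V = (-2 - 1*5)**4 = (-2 - 5)**4 = (-7)**4 = 2401)
sqrt(a(-662) - (V + C)) = sqrt(3*(-662)*(1 - 662) - (2401 + 3)) = sqrt(3*(-662)*(-661) - 1*2404) = sqrt(1312746 - 2404) = sqrt(1310342)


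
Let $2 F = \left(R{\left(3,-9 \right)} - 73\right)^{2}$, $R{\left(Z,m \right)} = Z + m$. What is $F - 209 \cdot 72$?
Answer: $- \frac{23855}{2} \approx -11928.0$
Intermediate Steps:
$F = \frac{6241}{2}$ ($F = \frac{\left(\left(3 - 9\right) - 73\right)^{2}}{2} = \frac{\left(-6 - 73\right)^{2}}{2} = \frac{\left(-79\right)^{2}}{2} = \frac{1}{2} \cdot 6241 = \frac{6241}{2} \approx 3120.5$)
$F - 209 \cdot 72 = \frac{6241}{2} - 209 \cdot 72 = \frac{6241}{2} - 15048 = - \frac{23855}{2}$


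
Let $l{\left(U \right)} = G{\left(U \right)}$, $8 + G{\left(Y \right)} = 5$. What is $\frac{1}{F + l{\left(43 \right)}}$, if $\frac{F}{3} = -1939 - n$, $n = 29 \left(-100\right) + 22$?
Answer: $\frac{1}{2814} \approx 0.00035537$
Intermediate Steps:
$G{\left(Y \right)} = -3$ ($G{\left(Y \right)} = -8 + 5 = -3$)
$n = -2878$ ($n = -2900 + 22 = -2878$)
$l{\left(U \right)} = -3$
$F = 2817$ ($F = 3 \left(-1939 - -2878\right) = 3 \left(-1939 + 2878\right) = 3 \cdot 939 = 2817$)
$\frac{1}{F + l{\left(43 \right)}} = \frac{1}{2817 - 3} = \frac{1}{2814}$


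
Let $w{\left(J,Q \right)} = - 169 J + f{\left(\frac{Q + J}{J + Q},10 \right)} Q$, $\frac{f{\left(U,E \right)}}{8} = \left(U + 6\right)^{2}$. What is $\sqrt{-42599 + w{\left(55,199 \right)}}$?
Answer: $\sqrt{26114} \approx 161.6$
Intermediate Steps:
$f{\left(U,E \right)} = 8 \left(6 + U\right)^{2}$ ($f{\left(U,E \right)} = 8 \left(U + 6\right)^{2} = 8 \left(6 + U\right)^{2}$)
$w{\left(J,Q \right)} = - 169 J + 392 Q$ ($w{\left(J,Q \right)} = - 169 J + 8 \left(6 + \frac{Q + J}{J + Q}\right)^{2} Q = - 169 J + 8 \left(6 + \frac{J + Q}{J + Q}\right)^{2} Q = - 169 J + 8 \left(6 + 1\right)^{2} Q = - 169 J + 8 \cdot 7^{2} Q = - 169 J + 8 \cdot 49 Q = - 169 J + 392 Q$)
$\sqrt{-42599 + w{\left(55,199 \right)}} = \sqrt{-42599 + \left(\left(-169\right) 55 + 392 \cdot 199\right)} = \sqrt{-42599 + \left(-9295 + 78008\right)} = \sqrt{-42599 + 68713} = \sqrt{26114}$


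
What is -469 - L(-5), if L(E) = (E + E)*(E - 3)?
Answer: -549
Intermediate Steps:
L(E) = 2*E*(-3 + E) (L(E) = (2*E)*(-3 + E) = 2*E*(-3 + E))
-469 - L(-5) = -469 - 2*(-5)*(-3 - 5) = -469 - 2*(-5)*(-8) = -469 - 1*80 = -469 - 80 = -549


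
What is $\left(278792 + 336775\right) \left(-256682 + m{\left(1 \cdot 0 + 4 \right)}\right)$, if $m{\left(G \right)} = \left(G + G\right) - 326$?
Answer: $-158200719000$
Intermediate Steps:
$m{\left(G \right)} = -326 + 2 G$ ($m{\left(G \right)} = 2 G - 326 = -326 + 2 G$)
$\left(278792 + 336775\right) \left(-256682 + m{\left(1 \cdot 0 + 4 \right)}\right) = \left(278792 + 336775\right) \left(-256682 - \left(326 - 2 \left(1 \cdot 0 + 4\right)\right)\right) = 615567 \left(-256682 - \left(326 - 2 \left(0 + 4\right)\right)\right) = 615567 \left(-256682 + \left(-326 + 2 \cdot 4\right)\right) = 615567 \left(-256682 + \left(-326 + 8\right)\right) = 615567 \left(-256682 - 318\right) = 615567 \left(-257000\right) = -158200719000$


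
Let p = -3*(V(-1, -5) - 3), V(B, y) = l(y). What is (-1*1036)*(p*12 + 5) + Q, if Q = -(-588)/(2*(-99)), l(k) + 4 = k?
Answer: -14940254/33 ≈ -4.5274e+5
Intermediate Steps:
l(k) = -4 + k
V(B, y) = -4 + y
p = 36 (p = -3*((-4 - 5) - 3) = -3*(-9 - 3) = -3*(-12) = 36)
Q = -98/33 (Q = -(-588)/(-198) = -(-588)*(-1)/198 = -1*98/33 = -98/33 ≈ -2.9697)
(-1*1036)*(p*12 + 5) + Q = (-1*1036)*(36*12 + 5) - 98/33 = -1036*(432 + 5) - 98/33 = -1036*437 - 98/33 = -452732 - 98/33 = -14940254/33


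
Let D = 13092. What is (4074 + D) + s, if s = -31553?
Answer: -14387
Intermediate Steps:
(4074 + D) + s = (4074 + 13092) - 31553 = 17166 - 31553 = -14387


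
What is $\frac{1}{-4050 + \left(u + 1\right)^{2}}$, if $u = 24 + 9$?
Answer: $- \frac{1}{2894} \approx -0.00034554$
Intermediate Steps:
$u = 33$
$\frac{1}{-4050 + \left(u + 1\right)^{2}} = \frac{1}{-4050 + \left(33 + 1\right)^{2}} = \frac{1}{-4050 + 34^{2}} = \frac{1}{-4050 + 1156} = \frac{1}{-2894} = - \frac{1}{2894}$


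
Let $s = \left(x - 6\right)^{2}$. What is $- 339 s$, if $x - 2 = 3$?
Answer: $-339$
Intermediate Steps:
$x = 5$ ($x = 2 + 3 = 5$)
$s = 1$ ($s = \left(5 - 6\right)^{2} = \left(-1\right)^{2} = 1$)
$- 339 s = \left(-339\right) 1 = -339$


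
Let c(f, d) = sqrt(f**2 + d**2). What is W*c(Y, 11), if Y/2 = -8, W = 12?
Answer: 12*sqrt(377) ≈ 233.00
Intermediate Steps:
Y = -16 (Y = 2*(-8) = -16)
c(f, d) = sqrt(d**2 + f**2)
W*c(Y, 11) = 12*sqrt(11**2 + (-16)**2) = 12*sqrt(121 + 256) = 12*sqrt(377)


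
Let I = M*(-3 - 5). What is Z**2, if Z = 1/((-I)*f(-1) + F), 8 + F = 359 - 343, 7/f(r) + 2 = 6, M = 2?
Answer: 1/1296 ≈ 0.00077160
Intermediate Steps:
f(r) = 7/4 (f(r) = 7/(-2 + 6) = 7/4)
I = -16 (I = 2*(-3 - 5) = 2*(-8) = -16)
F = 8 (F = -8 + (359 - 343) = -8 + 16 = 8)
Z = 1/36 (Z = 1/(-1*(-16)*(7/4) + 8) = 1/(16*(7/4) + 8) = 1/(28 + 8) = 1/36 ≈ 0.027778)
Z**2 = (1/36)**2 = 1/1296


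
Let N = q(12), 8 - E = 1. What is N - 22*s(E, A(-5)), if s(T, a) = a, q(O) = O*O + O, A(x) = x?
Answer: 266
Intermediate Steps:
E = 7 (E = 8 - 1*1 = 8 - 1 = 7)
q(O) = O + O² (q(O) = O² + O = O + O²)
N = 156 (N = 12*(1 + 12) = 12*13 = 156)
N - 22*s(E, A(-5)) = 156 - 22*(-5) = 156 + 110 = 266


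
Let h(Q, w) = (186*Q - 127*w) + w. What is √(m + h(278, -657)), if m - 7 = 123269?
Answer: √257766 ≈ 507.71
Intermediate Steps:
h(Q, w) = -126*w + 186*Q (h(Q, w) = (-127*w + 186*Q) + w = -126*w + 186*Q)
m = 123276 (m = 7 + 123269 = 123276)
√(m + h(278, -657)) = √(123276 + (-126*(-657) + 186*278)) = √(123276 + (82782 + 51708)) = √(123276 + 134490) = √257766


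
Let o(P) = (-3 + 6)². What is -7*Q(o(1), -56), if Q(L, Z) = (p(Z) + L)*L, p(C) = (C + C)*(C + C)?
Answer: -790839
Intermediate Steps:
p(C) = 4*C² (p(C) = (2*C)*(2*C) = 4*C²)
o(P) = 9 (o(P) = 3² = 9)
Q(L, Z) = L*(L + 4*Z²) (Q(L, Z) = (4*Z² + L)*L = (L + 4*Z²)*L = L*(L + 4*Z²))
-7*Q(o(1), -56) = -63*(9 + 4*(-56)²) = -63*(9 + 4*3136) = -63*(9 + 12544) = -63*12553 = -7*112977 = -790839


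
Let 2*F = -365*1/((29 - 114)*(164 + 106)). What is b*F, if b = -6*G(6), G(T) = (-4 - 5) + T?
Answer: 73/510 ≈ 0.14314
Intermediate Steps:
G(T) = -9 + T
b = 18 (b = -6*(-9 + 6) = -6*(-3) = 18)
F = 73/9180 (F = (-365*1/((29 - 114)*(164 + 106)))/2 = (-365/((-85*270)))/2 = (-365/(-22950))/2 = (-365*(-1/22950))/2 = (1/2)*(73/4590) = 73/9180 ≈ 0.0079521)
b*F = 18*(73/9180) = 73/510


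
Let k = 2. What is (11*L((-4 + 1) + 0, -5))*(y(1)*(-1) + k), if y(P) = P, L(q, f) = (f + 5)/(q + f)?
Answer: 0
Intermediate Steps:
L(q, f) = (5 + f)/(f + q)
(11*L((-4 + 1) + 0, -5))*(y(1)*(-1) + k) = (11*((5 - 5)/(-5 + ((-4 + 1) + 0))))*(1*(-1) + 2) = (11*(0/(-5 + (-3 + 0))))*(-1 + 2) = (11*(0/(-5 - 3)))*1 = (11*(0/(-8)))*1 = (11*(-⅛*0))*1 = (11*0)*1 = 0*1 = 0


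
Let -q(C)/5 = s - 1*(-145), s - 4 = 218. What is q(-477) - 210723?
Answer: -212558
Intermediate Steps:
s = 222 (s = 4 + 218 = 222)
q(C) = -1835 (q(C) = -5*(222 - 1*(-145)) = -5*(222 + 145) = -5*367 = -1835)
q(-477) - 210723 = -1835 - 210723 = -212558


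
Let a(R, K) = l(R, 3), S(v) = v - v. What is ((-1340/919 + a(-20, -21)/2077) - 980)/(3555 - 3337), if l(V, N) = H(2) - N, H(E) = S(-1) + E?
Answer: -1873371839/416110334 ≈ -4.5021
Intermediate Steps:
S(v) = 0
H(E) = E (H(E) = 0 + E = E)
l(V, N) = 2 - N
a(R, K) = -1 (a(R, K) = 2 - 1*3 = 2 - 3 = -1)
((-1340/919 + a(-20, -21)/2077) - 980)/(3555 - 3337) = ((-1340/919 - 1/2077) - 980)/(3555 - 3337) = ((-1340*1/919 - 1*1/2077) - 980)/218 = ((-1340/919 - 1/2077) - 980)*(1/218) = (-2784099/1908763 - 980)*(1/218) = -1873371839/1908763*1/218 = -1873371839/416110334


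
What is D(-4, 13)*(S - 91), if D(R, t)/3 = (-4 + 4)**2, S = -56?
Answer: 0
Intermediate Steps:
D(R, t) = 0 (D(R, t) = 3*(-4 + 4)**2 = 3*0**2 = 3*0 = 0)
D(-4, 13)*(S - 91) = 0*(-56 - 91) = 0*(-147) = 0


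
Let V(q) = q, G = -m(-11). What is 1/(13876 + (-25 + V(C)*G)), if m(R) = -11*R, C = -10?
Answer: 1/15061 ≈ 6.6397e-5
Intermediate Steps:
G = -121 (G = -(-11)*(-11) = -1*121 = -121)
1/(13876 + (-25 + V(C)*G)) = 1/(13876 + (-25 - 10*(-121))) = 1/(13876 + (-25 + 1210)) = 1/(13876 + 1185) = 1/15061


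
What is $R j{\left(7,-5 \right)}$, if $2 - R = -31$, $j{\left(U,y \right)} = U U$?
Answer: $1617$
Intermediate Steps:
$j{\left(U,y \right)} = U^{2}$
$R = 33$ ($R = 2 - -31 = 2 + 31 = 33$)
$R j{\left(7,-5 \right)} = 33 \cdot 7^{2} = 33 \cdot 49 = 1617$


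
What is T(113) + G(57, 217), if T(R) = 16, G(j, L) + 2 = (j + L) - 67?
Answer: 221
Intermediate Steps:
G(j, L) = -69 + L + j (G(j, L) = -2 + ((j + L) - 67) = -2 + ((L + j) - 67) = -2 + (-67 + L + j) = -69 + L + j)
T(113) + G(57, 217) = 16 + (-69 + 217 + 57) = 16 + 205 = 221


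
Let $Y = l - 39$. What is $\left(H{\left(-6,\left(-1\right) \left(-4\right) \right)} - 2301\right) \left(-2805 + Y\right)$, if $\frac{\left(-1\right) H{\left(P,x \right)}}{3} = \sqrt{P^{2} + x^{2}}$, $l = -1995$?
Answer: $11134539 + 29034 \sqrt{13} \approx 1.1239 \cdot 10^{7}$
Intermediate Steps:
$Y = -2034$ ($Y = -1995 - 39 = -2034$)
$H{\left(P,x \right)} = - 3 \sqrt{P^{2} + x^{2}}$
$\left(H{\left(-6,\left(-1\right) \left(-4\right) \right)} - 2301\right) \left(-2805 + Y\right) = \left(- 3 \sqrt{\left(-6\right)^{2} + \left(\left(-1\right) \left(-4\right)\right)^{2}} - 2301\right) \left(-2805 - 2034\right) = \left(- 3 \sqrt{36 + 4^{2}} - 2301\right) \left(-4839\right) = \left(- 3 \sqrt{36 + 16} - 2301\right) \left(-4839\right) = \left(- 3 \sqrt{52} - 2301\right) \left(-4839\right) = \left(- 3 \cdot 2 \sqrt{13} - 2301\right) \left(-4839\right) = \left(- 6 \sqrt{13} - 2301\right) \left(-4839\right) = \left(-2301 - 6 \sqrt{13}\right) \left(-4839\right) = 11134539 + 29034 \sqrt{13}$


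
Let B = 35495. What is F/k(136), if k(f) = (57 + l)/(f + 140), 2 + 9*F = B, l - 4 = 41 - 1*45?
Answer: 1088452/57 ≈ 19096.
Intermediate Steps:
l = 0 (l = 4 + (41 - 1*45) = 4 + (41 - 45) = 4 - 4 = 0)
F = 11831/3 (F = -2/9 + (⅑)*35495 = -2/9 + 35495/9 = 11831/3 ≈ 3943.7)
k(f) = 57/(140 + f) (k(f) = (57 + 0)/(f + 140) = 57/(140 + f))
F/k(136) = 11831/(3*((57/(140 + 136)))) = 11831/(3*((57/276))) = 11831/(3*((57*(1/276)))) = 11831/(3*(19/92)) = (11831/3)*(92/19) = 1088452/57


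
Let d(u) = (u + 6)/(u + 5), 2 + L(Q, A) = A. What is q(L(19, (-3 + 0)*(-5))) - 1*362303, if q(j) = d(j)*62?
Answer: -3260138/9 ≈ -3.6224e+5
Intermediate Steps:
L(Q, A) = -2 + A
d(u) = (6 + u)/(5 + u)
q(j) = 62*(6 + j)/(5 + j) (q(j) = ((6 + j)/(5 + j))*62 = 62*(6 + j)/(5 + j))
q(L(19, (-3 + 0)*(-5))) - 1*362303 = 62*(6 + (-2 + (-3 + 0)*(-5)))/(5 + (-2 + (-3 + 0)*(-5))) - 1*362303 = 62*(6 + (-2 - 3*(-5)))/(5 + (-2 - 3*(-5))) - 362303 = 62*(6 + (-2 + 15))/(5 + (-2 + 15)) - 362303 = 62*(6 + 13)/(5 + 13) - 362303 = 62*19/18 - 362303 = 62*(1/18)*19 - 362303 = 589/9 - 362303 = -3260138/9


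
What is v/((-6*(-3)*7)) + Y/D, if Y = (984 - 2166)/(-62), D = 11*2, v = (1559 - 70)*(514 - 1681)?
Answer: -98750975/7161 ≈ -13790.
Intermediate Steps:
v = -1737663 (v = 1489*(-1167) = -1737663)
D = 22
Y = 591/31 (Y = -1182*(-1/62) = 591/31 ≈ 19.065)
v/((-6*(-3)*7)) + Y/D = -1737663/(-6*(-3)*7) + (591/31)/22 = -1737663/(18*7) + (591/31)*(1/22) = -1737663/126 + 591/682 = -1737663*1/126 + 591/682 = -579221/42 + 591/682 = -98750975/7161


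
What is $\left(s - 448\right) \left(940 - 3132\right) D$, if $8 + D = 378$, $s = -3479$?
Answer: $3184954080$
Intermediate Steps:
$D = 370$ ($D = -8 + 378 = 370$)
$\left(s - 448\right) \left(940 - 3132\right) D = \left(-3479 - 448\right) \left(940 - 3132\right) 370 = \left(-3927\right) \left(-2192\right) 370 = 8607984 \cdot 370 = 3184954080$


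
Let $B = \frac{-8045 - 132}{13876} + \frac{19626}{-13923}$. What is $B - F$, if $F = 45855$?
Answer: $- \frac{2953122677429}{64398516} \approx -45857.0$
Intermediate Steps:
$B = - \frac{128726249}{64398516}$ ($B = \left(-8045 - 132\right) \frac{1}{13876} + 19626 \left(- \frac{1}{13923}\right) = \left(-8177\right) \frac{1}{13876} - \frac{6542}{4641} = - \frac{8177}{13876} - \frac{6542}{4641} = - \frac{128726249}{64398516} \approx -1.9989$)
$B - F = - \frac{128726249}{64398516} - 45855 = - \frac{2953122677429}{64398516}$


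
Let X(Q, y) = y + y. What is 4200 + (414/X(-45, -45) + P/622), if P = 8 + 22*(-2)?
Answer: 6523757/1555 ≈ 4195.3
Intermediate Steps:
X(Q, y) = 2*y
P = -36 (P = 8 - 44 = -36)
4200 + (414/X(-45, -45) + P/622) = 4200 + (414/((2*(-45))) - 36/622) = 4200 + (414/(-90) - 36*1/622) = 4200 + (414*(-1/90) - 18/311) = 4200 + (-23/5 - 18/311) = 4200 - 7243/1555 = 6523757/1555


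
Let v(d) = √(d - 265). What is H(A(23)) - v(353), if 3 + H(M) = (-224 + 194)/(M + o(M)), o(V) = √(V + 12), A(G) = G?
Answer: -1086/247 - 2*√22 + 15*√35/247 ≈ -13.418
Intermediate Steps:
o(V) = √(12 + V)
v(d) = √(-265 + d)
H(M) = -3 - 30/(M + √(12 + M)) (H(M) = -3 + (-224 + 194)/(M + √(12 + M)) = -3 - 30/(M + √(12 + M)))
H(A(23)) - v(353) = 3*(-10 - 1*23 - √(12 + 23))/(23 + √(12 + 23)) - √(-265 + 353) = 3*(-10 - 23 - √35)/(23 + √35) - √88 = 3*(-33 - √35)/(23 + √35) - 2*√22 = -2*√22 + 3*(-33 - √35)/(23 + √35)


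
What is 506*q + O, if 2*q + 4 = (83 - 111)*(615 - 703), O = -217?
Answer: 622163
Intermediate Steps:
q = 1230 (q = -2 + ((83 - 111)*(615 - 703))/2 = -2 + (-28*(-88))/2 = -2 + (½)*2464 = -2 + 1232 = 1230)
506*q + O = 506*1230 - 217 = 622380 - 217 = 622163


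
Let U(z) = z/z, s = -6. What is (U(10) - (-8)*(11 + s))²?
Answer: 1681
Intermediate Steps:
U(z) = 1
(U(10) - (-8)*(11 + s))² = (1 - (-8)*(11 - 6))² = (1 - (-8)*5)² = (1 - 1*(-40))² = (1 + 40)² = 41² = 1681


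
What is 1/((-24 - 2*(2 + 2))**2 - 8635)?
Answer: -1/7611 ≈ -0.00013139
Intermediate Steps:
1/((-24 - 2*(2 + 2))**2 - 8635) = 1/((-24 - 2*4)**2 - 8635) = 1/((-24 - 8)**2 - 8635) = 1/((-32)**2 - 8635) = 1/(1024 - 8635) = 1/(-7611) = -1/7611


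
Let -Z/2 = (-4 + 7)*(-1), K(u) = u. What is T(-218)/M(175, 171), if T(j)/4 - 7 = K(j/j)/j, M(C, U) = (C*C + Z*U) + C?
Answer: 1525/1734517 ≈ 0.00087921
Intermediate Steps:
Z = 6 (Z = -2*(-4 + 7)*(-1) = -6*(-1) = -2*(-3) = 6)
M(C, U) = C + C² + 6*U (M(C, U) = (C*C + 6*U) + C = (C² + 6*U) + C = C + C² + 6*U)
T(j) = 28 + 4/j (T(j) = 28 + 4*((j/j)/j) = 28 + 4*(1/j) = 28 + 4/j)
T(-218)/M(175, 171) = (28 + 4/(-218))/(175 + 175² + 6*171) = (28 + 4*(-1/218))/(175 + 30625 + 1026) = (28 - 2/109)/31826 = (3050/109)*(1/31826) = 1525/1734517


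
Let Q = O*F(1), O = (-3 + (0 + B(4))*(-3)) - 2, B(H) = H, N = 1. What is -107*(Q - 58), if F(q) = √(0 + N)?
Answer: 8025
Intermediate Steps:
F(q) = 1 (F(q) = √(0 + 1) = √1 = 1)
O = -17 (O = (-3 + (0 + 4)*(-3)) - 2 = (-3 + 4*(-3)) - 2 = (-3 - 12) - 2 = -15 - 2 = -17)
Q = -17 (Q = -17*1 = -17)
-107*(Q - 58) = -107*(-17 - 58) = -107*(-75) = 8025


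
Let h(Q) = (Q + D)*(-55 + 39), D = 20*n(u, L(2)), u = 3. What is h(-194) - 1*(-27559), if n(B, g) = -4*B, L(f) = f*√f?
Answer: 34503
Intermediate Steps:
L(f) = f^(3/2)
D = -240 (D = 20*(-4*3) = 20*(-12) = -240)
h(Q) = 3840 - 16*Q (h(Q) = (Q - 240)*(-55 + 39) = (-240 + Q)*(-16) = 3840 - 16*Q)
h(-194) - 1*(-27559) = (3840 - 16*(-194)) - 1*(-27559) = (3840 + 3104) + 27559 = 6944 + 27559 = 34503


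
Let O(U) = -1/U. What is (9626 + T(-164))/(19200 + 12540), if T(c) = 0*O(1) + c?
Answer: 1577/5290 ≈ 0.29811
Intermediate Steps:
T(c) = c (T(c) = 0*(-1/1) + c = 0*(-1*1) + c = 0*(-1) + c = 0 + c = c)
(9626 + T(-164))/(19200 + 12540) = (9626 - 164)/(19200 + 12540) = 9462/31740 = 9462*(1/31740) = 1577/5290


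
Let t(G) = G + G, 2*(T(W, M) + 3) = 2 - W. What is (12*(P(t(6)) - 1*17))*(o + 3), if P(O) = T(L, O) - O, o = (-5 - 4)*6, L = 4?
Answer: 20196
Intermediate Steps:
T(W, M) = -2 - W/2 (T(W, M) = -3 + (2 - W)/2 = -3 + (1 - W/2) = -2 - W/2)
t(G) = 2*G
o = -54 (o = -9*6 = -54)
P(O) = -4 - O (P(O) = (-2 - ½*4) - O = (-2 - 2) - O = -4 - O)
(12*(P(t(6)) - 1*17))*(o + 3) = (12*((-4 - 2*6) - 1*17))*(-54 + 3) = (12*((-4 - 1*12) - 17))*(-51) = (12*((-4 - 12) - 17))*(-51) = (12*(-16 - 17))*(-51) = (12*(-33))*(-51) = -396*(-51) = 20196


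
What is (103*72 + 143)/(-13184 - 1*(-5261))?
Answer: -7559/7923 ≈ -0.95406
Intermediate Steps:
(103*72 + 143)/(-13184 - 1*(-5261)) = (7416 + 143)/(-13184 + 5261) = 7559/(-7923) = 7559*(-1/7923) = -7559/7923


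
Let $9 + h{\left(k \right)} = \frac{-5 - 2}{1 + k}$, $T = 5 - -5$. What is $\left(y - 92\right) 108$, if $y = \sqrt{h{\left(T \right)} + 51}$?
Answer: $-9936 + \frac{108 \sqrt{5005}}{11} \approx -9241.4$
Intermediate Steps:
$T = 10$ ($T = 5 + 5 = 10$)
$h{\left(k \right)} = -9 - \frac{7}{1 + k}$ ($h{\left(k \right)} = -9 + \frac{-5 - 2}{1 + k} = -9 - \frac{7}{1 + k}$)
$y = \frac{\sqrt{5005}}{11}$ ($y = \sqrt{\frac{-16 - 90}{1 + 10} + 51} = \sqrt{\frac{-16 - 90}{11} + 51} = \sqrt{\frac{1}{11} \left(-106\right) + 51} = \sqrt{- \frac{106}{11} + 51} = \sqrt{\frac{455}{11}} = \frac{\sqrt{5005}}{11} \approx 6.4315$)
$\left(y - 92\right) 108 = \left(\frac{\sqrt{5005}}{11} - 92\right) 108 = \left(-92 + \frac{\sqrt{5005}}{11}\right) 108 = -9936 + \frac{108 \sqrt{5005}}{11}$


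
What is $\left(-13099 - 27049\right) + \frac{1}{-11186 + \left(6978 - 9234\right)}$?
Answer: $- \frac{539669417}{13442} \approx -40148.0$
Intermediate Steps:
$\left(-13099 - 27049\right) + \frac{1}{-11186 + \left(6978 - 9234\right)} = -40148 + \frac{1}{-11186 + \left(6978 - 9234\right)} = -40148 + \frac{1}{-11186 - 2256} = -40148 + \frac{1}{-13442} = -40148 - \frac{1}{13442} = - \frac{539669417}{13442}$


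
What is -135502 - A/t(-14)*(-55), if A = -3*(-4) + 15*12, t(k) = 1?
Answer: -124942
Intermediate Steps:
A = 192 (A = 12 + 180 = 192)
-135502 - A/t(-14)*(-55) = -135502 - 192/1*(-55) = -135502 - 192*1*(-55) = -135502 - 192*(-55) = -135502 - 1*(-10560) = -135502 + 10560 = -124942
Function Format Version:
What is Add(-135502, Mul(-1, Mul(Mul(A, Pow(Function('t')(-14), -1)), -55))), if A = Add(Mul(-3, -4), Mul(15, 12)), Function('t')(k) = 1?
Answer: -124942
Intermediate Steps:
A = 192 (A = Add(12, 180) = 192)
Add(-135502, Mul(-1, Mul(Mul(A, Pow(Function('t')(-14), -1)), -55))) = Add(-135502, Mul(-1, Mul(Mul(192, Pow(1, -1)), -55))) = Add(-135502, Mul(-1, Mul(Mul(192, 1), -55))) = Add(-135502, Mul(-1, Mul(192, -55))) = Add(-135502, Mul(-1, -10560)) = Add(-135502, 10560) = -124942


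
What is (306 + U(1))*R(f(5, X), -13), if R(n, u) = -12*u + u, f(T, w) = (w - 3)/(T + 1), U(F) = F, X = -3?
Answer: 43901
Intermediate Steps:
f(T, w) = (-3 + w)/(1 + T)
R(n, u) = -11*u
(306 + U(1))*R(f(5, X), -13) = (306 + 1)*(-11*(-13)) = 307*143 = 43901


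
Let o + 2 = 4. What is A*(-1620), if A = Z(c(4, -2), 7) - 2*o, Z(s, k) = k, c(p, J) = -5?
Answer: -4860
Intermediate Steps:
o = 2 (o = -2 + 4 = 2)
A = 3 (A = 7 - 2*2 = 7 - 4 = 3)
A*(-1620) = 3*(-1620) = -4860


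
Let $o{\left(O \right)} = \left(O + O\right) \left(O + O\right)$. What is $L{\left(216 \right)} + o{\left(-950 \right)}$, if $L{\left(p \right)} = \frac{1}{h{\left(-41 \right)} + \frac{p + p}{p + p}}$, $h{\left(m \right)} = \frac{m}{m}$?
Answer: $\frac{7220001}{2} \approx 3.61 \cdot 10^{6}$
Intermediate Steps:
$h{\left(m \right)} = 1$
$o{\left(O \right)} = 4 O^{2}$ ($o{\left(O \right)} = 2 O 2 O = 4 O^{2}$)
$L{\left(p \right)} = \frac{1}{2}$ ($L{\left(p \right)} = \frac{1}{1 + \frac{p + p}{p + p}} = \frac{1}{1 + \frac{2 p}{2 p}} = \frac{1}{1 + 2 p \frac{1}{2 p}} = \frac{1}{1 + 1} = \frac{1}{2}$)
$L{\left(216 \right)} + o{\left(-950 \right)} = \frac{1}{2} + 4 \left(-950\right)^{2} = \frac{1}{2} + 4 \cdot 902500 = \frac{1}{2} + 3610000 = \frac{7220001}{2}$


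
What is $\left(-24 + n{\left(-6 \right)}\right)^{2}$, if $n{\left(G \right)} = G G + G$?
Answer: $36$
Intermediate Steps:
$n{\left(G \right)} = G + G^{2}$ ($n{\left(G \right)} = G^{2} + G = G + G^{2}$)
$\left(-24 + n{\left(-6 \right)}\right)^{2} = \left(-24 - 6 \left(1 - 6\right)\right)^{2} = \left(-24 - -30\right)^{2} = \left(-24 + 30\right)^{2} = 6^{2} = 36$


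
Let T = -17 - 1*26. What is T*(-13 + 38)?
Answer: -1075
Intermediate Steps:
T = -43 (T = -17 - 26 = -43)
T*(-13 + 38) = -43*(-13 + 38) = -43*25 = -1075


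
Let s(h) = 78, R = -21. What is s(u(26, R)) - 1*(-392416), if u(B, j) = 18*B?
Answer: 392494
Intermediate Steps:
s(u(26, R)) - 1*(-392416) = 78 - 1*(-392416) = 78 + 392416 = 392494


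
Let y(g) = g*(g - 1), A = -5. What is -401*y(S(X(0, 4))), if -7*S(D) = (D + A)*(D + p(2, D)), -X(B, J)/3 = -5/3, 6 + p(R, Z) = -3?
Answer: 0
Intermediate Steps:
p(R, Z) = -9 (p(R, Z) = -6 - 3 = -9)
X(B, J) = 5 (X(B, J) = -(-15)/3 = -3*(-5/3) = 5)
S(D) = -(-9 + D)*(-5 + D)/7 (S(D) = -(D - 5)*(D - 9)/7 = -(-5 + D)*(-9 + D)/7 = -(-9 + D)*(-5 + D)/7)
y(g) = g*(-1 + g)
-401*y(S(X(0, 4))) = -401*(-45/7 + 2*5 - ⅐*5²)*(-1 + (-45/7 + 2*5 - ⅐*5²)) = -401*(-45/7 + 10 - ⅐*25)*(-1 + (-45/7 + 10 - ⅐*25)) = -401*(-45/7 + 10 - 25/7)*(-1 + (-45/7 + 10 - 25/7)) = -0*(-1 + 0) = -0*(-1) = -401*0 = 0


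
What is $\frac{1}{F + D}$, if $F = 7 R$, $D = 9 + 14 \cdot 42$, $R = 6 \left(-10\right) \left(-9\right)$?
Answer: $\frac{1}{4377} \approx 0.00022847$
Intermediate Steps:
$R = 540$ ($R = \left(-60\right) \left(-9\right) = 540$)
$D = 597$ ($D = 9 + 588 = 597$)
$F = 3780$ ($F = 7 \cdot 540 = 3780$)
$\frac{1}{F + D} = \frac{1}{3780 + 597} = \frac{1}{4377}$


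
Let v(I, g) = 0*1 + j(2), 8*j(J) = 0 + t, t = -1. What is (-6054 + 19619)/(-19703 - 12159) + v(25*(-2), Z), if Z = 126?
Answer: -70191/127448 ≈ -0.55074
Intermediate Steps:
j(J) = -1/8 (j(J) = (0 - 1)/8 = (1/8)*(-1) = -1/8)
v(I, g) = -1/8 (v(I, g) = 0*1 - 1/8 = 0 - 1/8 = -1/8)
(-6054 + 19619)/(-19703 - 12159) + v(25*(-2), Z) = (-6054 + 19619)/(-19703 - 12159) - 1/8 = 13565/(-31862) - 1/8 = 13565*(-1/31862) - 1/8 = -13565/31862 - 1/8 = -70191/127448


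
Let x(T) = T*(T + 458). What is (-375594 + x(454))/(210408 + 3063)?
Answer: 12818/71157 ≈ 0.18014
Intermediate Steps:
x(T) = T*(458 + T)
(-375594 + x(454))/(210408 + 3063) = (-375594 + 454*(458 + 454))/(210408 + 3063) = (-375594 + 454*912)/213471 = (-375594 + 414048)*(1/213471) = 38454*(1/213471) = 12818/71157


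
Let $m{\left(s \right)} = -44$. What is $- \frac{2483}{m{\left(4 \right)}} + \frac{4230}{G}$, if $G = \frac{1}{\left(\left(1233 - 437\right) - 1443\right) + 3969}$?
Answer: $\frac{618293123}{44} \approx 1.4052 \cdot 10^{7}$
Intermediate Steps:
$G = \frac{1}{3322}$ ($G = \frac{1}{\left(796 - 1443\right) + 3969} = \frac{1}{-647 + 3969} = \frac{1}{3322} \approx 0.00030102$)
$- \frac{2483}{m{\left(4 \right)}} + \frac{4230}{G} = - \frac{2483}{-44} + 4230 \frac{1}{\frac{1}{3322}} = \left(-2483\right) \left(- \frac{1}{44}\right) + 4230 \cdot 3322 = \frac{2483}{44} + 14052060 = \frac{618293123}{44}$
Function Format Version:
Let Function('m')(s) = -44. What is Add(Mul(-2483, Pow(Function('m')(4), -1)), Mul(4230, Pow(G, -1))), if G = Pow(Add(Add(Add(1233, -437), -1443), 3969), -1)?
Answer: Rational(618293123, 44) ≈ 1.4052e+7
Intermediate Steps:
G = Rational(1, 3322) (G = Pow(Add(Add(796, -1443), 3969), -1) = Pow(Add(-647, 3969), -1) = Pow(3322, -1) = Rational(1, 3322) ≈ 0.00030102)
Add(Mul(-2483, Pow(Function('m')(4), -1)), Mul(4230, Pow(G, -1))) = Add(Mul(-2483, Pow(-44, -1)), Mul(4230, Pow(Rational(1, 3322), -1))) = Add(Mul(-2483, Rational(-1, 44)), Mul(4230, 3322)) = Add(Rational(2483, 44), 14052060) = Rational(618293123, 44)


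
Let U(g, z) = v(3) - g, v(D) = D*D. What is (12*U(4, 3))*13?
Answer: 780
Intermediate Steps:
v(D) = D²
U(g, z) = 9 - g (U(g, z) = 3² - g = 9 - g)
(12*U(4, 3))*13 = (12*(9 - 1*4))*13 = (12*(9 - 4))*13 = (12*5)*13 = 60*13 = 780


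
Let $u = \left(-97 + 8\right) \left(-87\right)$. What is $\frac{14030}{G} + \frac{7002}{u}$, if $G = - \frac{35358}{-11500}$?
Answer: $\frac{208256985286}{45629499} \approx 4564.1$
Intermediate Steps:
$G = \frac{17679}{5750}$ ($G = \left(-35358\right) \left(- \frac{1}{11500}\right) = \frac{17679}{5750} \approx 3.0746$)
$u = 7743$ ($u = \left(-89\right) \left(-87\right) = 7743$)
$\frac{14030}{G} + \frac{7002}{u} = \frac{14030}{\frac{17679}{5750}} + \frac{7002}{7743} = 14030 \cdot \frac{5750}{17679} + 7002 \cdot \frac{1}{7743} = \frac{80672500}{17679} + \frac{2334}{2581} = \frac{208256985286}{45629499}$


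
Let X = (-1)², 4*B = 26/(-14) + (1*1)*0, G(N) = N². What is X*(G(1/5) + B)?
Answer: -297/700 ≈ -0.42429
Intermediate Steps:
B = -13/28 (B = (26/(-14) + (1*1)*0)/4 = (26*(-1/14) + 1*0)/4 = (-13/7 + 0)/4 = (¼)*(-13/7) = -13/28 ≈ -0.46429)
X = 1
X*(G(1/5) + B) = 1*((1/5)² - 13/28) = 1*((⅕)² - 13/28) = 1*(1/25 - 13/28) = 1*(-297/700) = -297/700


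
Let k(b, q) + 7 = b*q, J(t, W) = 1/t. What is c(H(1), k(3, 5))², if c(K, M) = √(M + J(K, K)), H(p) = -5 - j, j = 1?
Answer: 47/6 ≈ 7.8333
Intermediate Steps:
H(p) = -6 (H(p) = -5 - 1*1 = -5 - 1 = -6)
k(b, q) = -7 + b*q
c(K, M) = √(M + 1/K)
c(H(1), k(3, 5))² = (√((-7 + 3*5) + 1/(-6)))² = (√((-7 + 15) - ⅙))² = (√(8 - ⅙))² = (√(47/6))² = (√282/6)² = 47/6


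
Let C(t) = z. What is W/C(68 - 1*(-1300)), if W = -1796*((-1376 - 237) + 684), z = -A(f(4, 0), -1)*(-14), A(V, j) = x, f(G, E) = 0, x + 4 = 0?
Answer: -417121/14 ≈ -29794.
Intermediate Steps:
x = -4 (x = -4 + 0 = -4)
A(V, j) = -4
z = -56 (z = -1*(-4)*(-14) = 4*(-14) = -56)
C(t) = -56
W = 1668484 (W = -1796*(-1613 + 684) = -1796*(-929) = 1668484)
W/C(68 - 1*(-1300)) = 1668484/(-56) = 1668484*(-1/56) = -417121/14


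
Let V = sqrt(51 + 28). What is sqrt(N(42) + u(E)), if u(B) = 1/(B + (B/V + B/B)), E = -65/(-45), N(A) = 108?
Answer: 3*sqrt(156 + 265*sqrt(79))/sqrt(13 + 22*sqrt(79)) ≈ 10.411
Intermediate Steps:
E = 13/9 (E = -65*(-1/45) = 13/9 ≈ 1.4444)
V = sqrt(79) ≈ 8.8882
u(B) = 1/(1 + B + B*sqrt(79)/79) (u(B) = 1/(B + (B/(sqrt(79)) + B/B)) = 1/(B + (B*(sqrt(79)/79) + 1)) = 1/(B + (B*sqrt(79)/79 + 1)) = 1/(B + (1 + B*sqrt(79)/79)) = 1/(1 + B + B*sqrt(79)/79))
sqrt(N(42) + u(E)) = sqrt(108 + sqrt(79)/(13/9 + sqrt(79) + 13*sqrt(79)/9)) = sqrt(108 + sqrt(79)/(13/9 + 22*sqrt(79)/9))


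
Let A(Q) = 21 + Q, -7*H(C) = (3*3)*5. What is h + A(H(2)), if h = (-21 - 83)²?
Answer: 75814/7 ≈ 10831.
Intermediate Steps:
h = 10816 (h = (-104)² = 10816)
H(C) = -45/7 (H(C) = -3*3*5/7 = -9*5/7 = -⅐*45 = -45/7)
h + A(H(2)) = 10816 + (21 - 45/7) = 10816 + 102/7 = 75814/7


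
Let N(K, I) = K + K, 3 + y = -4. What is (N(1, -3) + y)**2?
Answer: 25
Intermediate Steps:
y = -7 (y = -3 - 4 = -7)
N(K, I) = 2*K
(N(1, -3) + y)**2 = (2*1 - 7)**2 = (2 - 7)**2 = (-5)**2 = 25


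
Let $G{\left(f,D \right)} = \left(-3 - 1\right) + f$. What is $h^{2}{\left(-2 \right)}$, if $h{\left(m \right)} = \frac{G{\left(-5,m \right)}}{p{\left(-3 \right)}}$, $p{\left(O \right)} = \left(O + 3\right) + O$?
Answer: $9$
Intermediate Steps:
$G{\left(f,D \right)} = -4 + f$
$p{\left(O \right)} = 3 + 2 O$ ($p{\left(O \right)} = \left(3 + O\right) + O = 3 + 2 O$)
$h{\left(m \right)} = 3$ ($h{\left(m \right)} = \frac{-4 - 5}{3 + 2 \left(-3\right)} = - \frac{9}{3 - 6} = - \frac{9}{-3} = \left(-9\right) \left(- \frac{1}{3}\right) = 3$)
$h^{2}{\left(-2 \right)} = 3^{2} = 9$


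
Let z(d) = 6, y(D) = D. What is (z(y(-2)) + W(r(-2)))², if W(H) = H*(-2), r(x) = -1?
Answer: 64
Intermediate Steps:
W(H) = -2*H
(z(y(-2)) + W(r(-2)))² = (6 - 2*(-1))² = (6 + 2)² = 8² = 64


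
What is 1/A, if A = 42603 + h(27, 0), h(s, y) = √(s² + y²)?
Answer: 1/42630 ≈ 2.3458e-5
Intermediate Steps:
A = 42630 (A = 42603 + √(27² + 0²) = 42603 + √(729 + 0) = 42603 + √729 = 42603 + 27 = 42630)
1/A = 1/42630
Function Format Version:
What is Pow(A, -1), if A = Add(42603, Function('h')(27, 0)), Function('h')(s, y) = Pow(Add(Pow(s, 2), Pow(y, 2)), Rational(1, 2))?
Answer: Rational(1, 42630) ≈ 2.3458e-5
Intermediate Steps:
A = 42630 (A = Add(42603, Pow(Add(Pow(27, 2), Pow(0, 2)), Rational(1, 2))) = Add(42603, Pow(Add(729, 0), Rational(1, 2))) = Add(42603, Pow(729, Rational(1, 2))) = Add(42603, 27) = 42630)
Pow(A, -1) = Pow(42630, -1) = Rational(1, 42630)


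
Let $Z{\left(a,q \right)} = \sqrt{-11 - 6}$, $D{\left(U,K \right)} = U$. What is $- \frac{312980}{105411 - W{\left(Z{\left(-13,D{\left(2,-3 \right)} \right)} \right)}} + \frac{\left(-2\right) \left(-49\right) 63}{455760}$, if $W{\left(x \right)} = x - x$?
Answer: $- \frac{2629499209}{889668840} \approx -2.9556$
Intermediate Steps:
$Z{\left(a,q \right)} = i \sqrt{17}$ ($Z{\left(a,q \right)} = \sqrt{-17} = i \sqrt{17}$)
$W{\left(x \right)} = 0$
$- \frac{312980}{105411 - W{\left(Z{\left(-13,D{\left(2,-3 \right)} \right)} \right)}} + \frac{\left(-2\right) \left(-49\right) 63}{455760} = - \frac{312980}{105411 - 0} + \frac{\left(-2\right) \left(-49\right) 63}{455760} = - \frac{312980}{105411 + 0} + 98 \cdot 63 \cdot \frac{1}{455760} = - \frac{312980}{105411} + 6174 \cdot \frac{1}{455760} = \left(-312980\right) \frac{1}{105411} + \frac{343}{25320} = - \frac{312980}{105411} + \frac{343}{25320} = - \frac{2629499209}{889668840}$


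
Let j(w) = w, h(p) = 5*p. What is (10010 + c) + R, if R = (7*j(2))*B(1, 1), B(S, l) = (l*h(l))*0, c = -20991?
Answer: -10981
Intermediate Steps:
B(S, l) = 0 (B(S, l) = (l*(5*l))*0 = (5*l²)*0 = 0)
R = 0 (R = (7*2)*0 = 14*0 = 0)
(10010 + c) + R = (10010 - 20991) + 0 = -10981 + 0 = -10981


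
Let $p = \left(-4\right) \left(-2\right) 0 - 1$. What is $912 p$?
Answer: $-912$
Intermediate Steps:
$p = -1$ ($p = 8 \cdot 0 - 1 = 0 - 1 = -1$)
$912 p = 912 \left(-1\right) = -912$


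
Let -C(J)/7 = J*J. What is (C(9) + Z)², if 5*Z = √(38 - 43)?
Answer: (-2835 + I*√5)²/25 ≈ 3.2149e+5 - 507.14*I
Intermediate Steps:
C(J) = -7*J² (C(J) = -7*J*J = -7*J²)
Z = I*√5/5 (Z = √(38 - 43)/5 = √(-5)/5 = (I*√5)/5 = I*√5/5 ≈ 0.44721*I)
(C(9) + Z)² = (-7*9² + I*√5/5)² = (-7*81 + I*√5/5)² = (-567 + I*√5/5)²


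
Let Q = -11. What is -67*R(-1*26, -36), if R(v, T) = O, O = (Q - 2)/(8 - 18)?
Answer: -871/10 ≈ -87.100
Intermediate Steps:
O = 13/10 (O = (-11 - 2)/(8 - 18) = -13/(-10) = -13*(-1/10) = 13/10 ≈ 1.3000)
R(v, T) = 13/10
-67*R(-1*26, -36) = -67*13/10 = -871/10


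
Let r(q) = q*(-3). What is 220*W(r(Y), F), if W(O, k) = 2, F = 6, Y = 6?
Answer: 440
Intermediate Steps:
r(q) = -3*q
220*W(r(Y), F) = 220*2 = 440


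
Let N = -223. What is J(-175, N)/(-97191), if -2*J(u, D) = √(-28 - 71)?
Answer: I*√11/64794 ≈ 5.1187e-5*I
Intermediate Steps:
J(u, D) = -3*I*√11/2 (J(u, D) = -√(-28 - 71)/2 = -3*I*√11/2)
J(-175, N)/(-97191) = -3*I*√11/2/(-97191) = -3*I*√11/2*(-1/97191) = I*√11/64794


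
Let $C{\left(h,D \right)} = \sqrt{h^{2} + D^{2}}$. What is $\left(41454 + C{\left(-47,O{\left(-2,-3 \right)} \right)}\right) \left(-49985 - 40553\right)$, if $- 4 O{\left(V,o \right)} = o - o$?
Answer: $-3757417538$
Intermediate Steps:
$O{\left(V,o \right)} = 0$ ($O{\left(V,o \right)} = - \frac{o - o}{4} = \left(- \frac{1}{4}\right) 0 = 0$)
$C{\left(h,D \right)} = \sqrt{D^{2} + h^{2}}$
$\left(41454 + C{\left(-47,O{\left(-2,-3 \right)} \right)}\right) \left(-49985 - 40553\right) = \left(41454 + \sqrt{0^{2} + \left(-47\right)^{2}}\right) \left(-49985 - 40553\right) = \left(41454 + \sqrt{0 + 2209}\right) \left(-90538\right) = \left(41454 + \sqrt{2209}\right) \left(-90538\right) = \left(41454 + 47\right) \left(-90538\right) = 41501 \left(-90538\right) = -3757417538$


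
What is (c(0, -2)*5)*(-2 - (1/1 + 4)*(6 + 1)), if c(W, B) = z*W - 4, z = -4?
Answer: 740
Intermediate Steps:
c(W, B) = -4 - 4*W (c(W, B) = -4*W - 4 = -4 - 4*W)
(c(0, -2)*5)*(-2 - (1/1 + 4)*(6 + 1)) = ((-4 - 4*0)*5)*(-2 - (1/1 + 4)*(6 + 1)) = ((-4 + 0)*5)*(-2 - (1 + 4)*7) = (-4*5)*(-2 - 5*7) = -20*(-2 - 1*35) = -20*(-2 - 35) = -20*(-37) = 740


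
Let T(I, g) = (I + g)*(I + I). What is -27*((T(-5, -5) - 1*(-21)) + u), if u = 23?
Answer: -3888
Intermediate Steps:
T(I, g) = 2*I*(I + g) (T(I, g) = (I + g)*(2*I) = 2*I*(I + g))
-27*((T(-5, -5) - 1*(-21)) + u) = -27*((2*(-5)*(-5 - 5) - 1*(-21)) + 23) = -27*((2*(-5)*(-10) + 21) + 23) = -27*((100 + 21) + 23) = -27*(121 + 23) = -27*144 = -3888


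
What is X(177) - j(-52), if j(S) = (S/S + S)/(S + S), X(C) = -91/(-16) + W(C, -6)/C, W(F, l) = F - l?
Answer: 76467/12272 ≈ 6.2310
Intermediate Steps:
X(C) = 91/16 + (6 + C)/C (X(C) = -91/(-16) + (C - 1*(-6))/C = -91*(-1/16) + (C + 6)/C = 91/16 + (6 + C)/C)
j(S) = (1 + S)/(2*S) (j(S) = (1 + S)/((2*S)) = (1 + S)*(1/(2*S)) = (1 + S)/(2*S))
X(177) - j(-52) = (107/16 + 6/177) - (1 - 52)/(2*(-52)) = (107/16 + 6*(1/177)) - (-1)*(-51)/(2*52) = (107/16 + 2/59) - 1*51/104 = 6345/944 - 51/104 = 76467/12272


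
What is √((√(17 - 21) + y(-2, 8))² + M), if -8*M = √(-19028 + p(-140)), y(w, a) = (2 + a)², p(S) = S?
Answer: √(39984 + 1600*I - 2*I*√1198)/2 ≈ 99.998 + 1.9135*I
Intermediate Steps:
M = -I*√1198/2 (M = -√(-19028 - 140)/8 = -I*√1198/2 ≈ -17.306*I)
√((√(17 - 21) + y(-2, 8))² + M) = √((√(17 - 21) + (2 + 8)²)² - I*√1198/2) = √((√(-4) + 10²)² - I*√1198/2) = √((2*I + 100)² - I*√1198/2) = √((100 + 2*I)² - I*√1198/2)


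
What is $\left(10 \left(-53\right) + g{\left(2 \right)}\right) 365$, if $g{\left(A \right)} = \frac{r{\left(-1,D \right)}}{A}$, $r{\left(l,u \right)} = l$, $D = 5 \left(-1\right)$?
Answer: $- \frac{387265}{2} \approx -1.9363 \cdot 10^{5}$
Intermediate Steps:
$D = -5$
$g{\left(A \right)} = - \frac{1}{A}$
$\left(10 \left(-53\right) + g{\left(2 \right)}\right) 365 = \left(10 \left(-53\right) - \frac{1}{2}\right) 365 = \left(-530 - \frac{1}{2}\right) 365 = \left(- \frac{1061}{2}\right) 365 = - \frac{387265}{2}$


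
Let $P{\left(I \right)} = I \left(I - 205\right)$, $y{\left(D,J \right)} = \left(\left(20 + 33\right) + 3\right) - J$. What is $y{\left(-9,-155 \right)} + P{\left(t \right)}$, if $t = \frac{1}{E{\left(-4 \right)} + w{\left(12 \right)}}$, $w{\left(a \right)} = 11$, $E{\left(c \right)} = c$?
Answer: $\frac{8905}{49} \approx 181.73$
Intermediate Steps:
$y{\left(D,J \right)} = 56 - J$ ($y{\left(D,J \right)} = \left(53 + 3\right) - J = 56 - J$)
$t = \frac{1}{7}$ ($t = \frac{1}{-4 + 11} = \frac{1}{7} \approx 0.14286$)
$P{\left(I \right)} = I \left(-205 + I\right)$
$y{\left(-9,-155 \right)} + P{\left(t \right)} = \left(56 - -155\right) + \frac{-205 + \frac{1}{7}}{7} = \left(56 + 155\right) + \frac{1}{7} \left(- \frac{1434}{7}\right) = 211 - \frac{1434}{49} = \frac{8905}{49}$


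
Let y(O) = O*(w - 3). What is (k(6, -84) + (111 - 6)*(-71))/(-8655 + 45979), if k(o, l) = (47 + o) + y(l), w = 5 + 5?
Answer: -3995/18662 ≈ -0.21407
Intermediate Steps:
w = 10
y(O) = 7*O (y(O) = O*(10 - 3) = O*7 = 7*O)
k(o, l) = 47 + o + 7*l (k(o, l) = (47 + o) + 7*l = 47 + o + 7*l)
(k(6, -84) + (111 - 6)*(-71))/(-8655 + 45979) = ((47 + 6 + 7*(-84)) + (111 - 6)*(-71))/(-8655 + 45979) = ((47 + 6 - 588) + 105*(-71))/37324 = (-535 - 7455)*(1/37324) = -7990*1/37324 = -3995/18662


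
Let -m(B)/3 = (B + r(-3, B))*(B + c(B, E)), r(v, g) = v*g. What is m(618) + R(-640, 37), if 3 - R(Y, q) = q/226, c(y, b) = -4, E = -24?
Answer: 514537553/226 ≈ 2.2767e+6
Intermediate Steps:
r(v, g) = g*v
R(Y, q) = 3 - q/226
m(B) = 6*B*(-4 + B) (m(B) = -3*(B + B*(-3))*(B - 4) = -3*(B - 3*B)*(-4 + B) = -3*(-2*B)*(-4 + B) = -(-6)*B*(-4 + B) = 6*B*(-4 + B))
m(618) + R(-640, 37) = 6*618*(-4 + 618) + (3 - 1/226*37) = 6*618*614 + (3 - 37/226) = 2276712 + 641/226 = 514537553/226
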